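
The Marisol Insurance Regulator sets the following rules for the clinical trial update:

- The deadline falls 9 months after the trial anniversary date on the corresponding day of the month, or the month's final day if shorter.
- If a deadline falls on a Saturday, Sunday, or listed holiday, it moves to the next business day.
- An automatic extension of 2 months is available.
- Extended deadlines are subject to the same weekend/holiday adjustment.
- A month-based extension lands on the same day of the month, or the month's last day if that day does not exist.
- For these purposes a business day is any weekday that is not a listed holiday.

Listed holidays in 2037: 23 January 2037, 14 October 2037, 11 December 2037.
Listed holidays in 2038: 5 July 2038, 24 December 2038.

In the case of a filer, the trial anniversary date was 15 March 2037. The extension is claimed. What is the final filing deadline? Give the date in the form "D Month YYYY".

9 months after 15 March 2037, on the same day of the month, is 15 December 2037.
Since 15 December 2037 is a Tuesday and not a holiday, the date is unchanged.
Add 2 months to 15 December 2037: 15 February 2038.
Since 15 February 2038 is a Monday and not a holiday, the date is unchanged.
The final due date is 15 February 2038.

15 February 2038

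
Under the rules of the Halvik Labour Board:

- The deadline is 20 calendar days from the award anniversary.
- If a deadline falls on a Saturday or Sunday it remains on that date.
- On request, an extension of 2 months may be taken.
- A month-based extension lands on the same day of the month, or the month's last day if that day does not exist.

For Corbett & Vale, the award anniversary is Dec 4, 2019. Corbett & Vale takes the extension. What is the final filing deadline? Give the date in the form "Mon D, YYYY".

Feb 24, 2020

Trigger date Dec 4, 2019 + 20 calendar days = Dec 24, 2019.
No adjustment is made for weekends or holidays, so Dec 24, 2019 stands.
The 2 months extension carries Dec 24, 2019 to Feb 24, 2020.
Feb 24, 2020 falls on a Monday. The rules make no weekend/holiday allowance, so it remains Feb 24, 2020.
So the filing is due Feb 24, 2020.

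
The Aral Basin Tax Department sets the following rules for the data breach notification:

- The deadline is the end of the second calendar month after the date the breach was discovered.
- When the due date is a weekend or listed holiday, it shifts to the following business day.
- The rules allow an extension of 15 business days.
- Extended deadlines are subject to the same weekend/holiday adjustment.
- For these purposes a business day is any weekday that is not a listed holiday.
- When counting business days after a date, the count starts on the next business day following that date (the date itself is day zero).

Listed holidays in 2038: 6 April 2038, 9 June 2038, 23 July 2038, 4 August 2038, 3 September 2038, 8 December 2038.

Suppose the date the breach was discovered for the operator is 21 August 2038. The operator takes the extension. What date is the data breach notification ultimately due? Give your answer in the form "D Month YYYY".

The second month after 21 August 2038 is October 2038, whose last day is 31 October 2038.
31 October 2038 is a Sunday; the next business day is 1 November 2038 (Monday).
Counting 15 further business days from 1 November 2038 reaches 22 November 2038.
22 November 2038 is a Monday and not a listed holiday, so it stands.
Final deadline: 22 November 2038.

22 November 2038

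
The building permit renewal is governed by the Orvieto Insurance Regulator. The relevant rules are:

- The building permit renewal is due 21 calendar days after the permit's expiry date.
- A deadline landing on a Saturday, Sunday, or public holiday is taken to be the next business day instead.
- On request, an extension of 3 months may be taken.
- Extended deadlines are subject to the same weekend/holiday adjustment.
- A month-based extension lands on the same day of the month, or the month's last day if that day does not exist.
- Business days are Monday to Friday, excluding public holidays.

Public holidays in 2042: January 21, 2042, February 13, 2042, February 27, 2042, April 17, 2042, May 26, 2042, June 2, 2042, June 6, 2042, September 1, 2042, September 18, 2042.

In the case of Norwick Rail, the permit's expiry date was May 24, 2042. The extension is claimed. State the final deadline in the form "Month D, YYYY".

21 calendar days after May 24, 2042 is June 14, 2042.
June 14, 2042 is a Saturday; the next business day is June 16, 2042 (Monday).
Add 3 months to June 16, 2042: September 16, 2042.
September 16, 2042 (Tuesday) is already a business day.
Final deadline: September 16, 2042.

September 16, 2042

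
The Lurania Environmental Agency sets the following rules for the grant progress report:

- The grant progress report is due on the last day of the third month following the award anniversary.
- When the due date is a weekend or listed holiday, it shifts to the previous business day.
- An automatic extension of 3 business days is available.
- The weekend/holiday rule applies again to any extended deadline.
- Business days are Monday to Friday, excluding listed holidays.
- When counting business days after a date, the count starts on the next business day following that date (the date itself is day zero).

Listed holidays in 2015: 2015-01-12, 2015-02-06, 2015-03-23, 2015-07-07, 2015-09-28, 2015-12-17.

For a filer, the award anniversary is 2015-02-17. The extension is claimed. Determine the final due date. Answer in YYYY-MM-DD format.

2015-06-03

3 months after 2015-02-17 falls in May 2015; the last day of that month is 2015-05-31.
Because 2015-05-31 is a Sunday, the deadline becomes 2015-05-29 (Friday).
Applying the 3-business-day extension: 3 business days after 2015-05-29 is 2015-06-03.
2015-06-03 (Wednesday) is already a business day.
The final due date is 2015-06-03.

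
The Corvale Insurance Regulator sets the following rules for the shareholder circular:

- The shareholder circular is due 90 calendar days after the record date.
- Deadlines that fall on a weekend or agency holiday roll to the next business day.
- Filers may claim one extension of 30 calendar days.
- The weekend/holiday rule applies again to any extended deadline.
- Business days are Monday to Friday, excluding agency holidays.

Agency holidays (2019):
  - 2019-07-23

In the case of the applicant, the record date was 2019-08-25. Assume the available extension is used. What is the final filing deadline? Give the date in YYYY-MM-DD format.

Adding 90 calendar days to 2019-08-25 gives 2019-11-23.
2019-11-23 falls on a Saturday. Rolling to the next business day gives 2019-11-25, a Monday.
Add the 30 calendar-day extension to 2019-11-25: 2019-12-25.
2019-12-25 (Wednesday) is already a business day.
Final deadline: 2019-12-25.

2019-12-25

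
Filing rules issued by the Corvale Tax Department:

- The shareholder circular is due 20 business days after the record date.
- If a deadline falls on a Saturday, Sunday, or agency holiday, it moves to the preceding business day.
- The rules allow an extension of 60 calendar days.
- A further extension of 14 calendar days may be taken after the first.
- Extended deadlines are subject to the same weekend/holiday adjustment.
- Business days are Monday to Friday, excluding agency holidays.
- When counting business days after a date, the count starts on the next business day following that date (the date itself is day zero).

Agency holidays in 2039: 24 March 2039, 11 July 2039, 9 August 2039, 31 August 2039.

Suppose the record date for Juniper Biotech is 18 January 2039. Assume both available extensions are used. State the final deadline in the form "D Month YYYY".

20 business days after 18 January 2039, excluding weekends and holidays, is 15 February 2039.
15 February 2039 is a Tuesday and not a listed holiday, so it stands.
Applying the 60-calendar-day extension: 15 February 2039 + 60 days = 16 April 2039.
Because 16 April 2039 is a Saturday, the deadline becomes 15 April 2039 (Friday).
Applying the 14-calendar-day extension: 15 April 2039 + 14 days = 29 April 2039.
Since 29 April 2039 is a Friday and not a holiday, the date is unchanged.
So the filing is due 29 April 2039.

29 April 2039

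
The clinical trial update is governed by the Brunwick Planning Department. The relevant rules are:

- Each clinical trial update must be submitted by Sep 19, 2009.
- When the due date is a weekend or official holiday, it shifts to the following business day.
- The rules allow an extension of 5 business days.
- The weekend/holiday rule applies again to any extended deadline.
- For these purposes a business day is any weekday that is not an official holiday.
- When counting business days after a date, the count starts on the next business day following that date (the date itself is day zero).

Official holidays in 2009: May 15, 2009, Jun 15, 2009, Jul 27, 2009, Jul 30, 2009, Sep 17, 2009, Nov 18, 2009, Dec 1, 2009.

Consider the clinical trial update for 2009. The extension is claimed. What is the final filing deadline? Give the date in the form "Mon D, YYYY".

Sep 28, 2009

The statutory due date is Sep 19, 2009.
Because Sep 19, 2009 is a Saturday, the deadline becomes Sep 21, 2009 (Monday).
Applying the 5-business-day extension: 5 business days after Sep 21, 2009 is Sep 28, 2009.
Sep 28, 2009 (Monday) is already a business day.
The final due date is Sep 28, 2009.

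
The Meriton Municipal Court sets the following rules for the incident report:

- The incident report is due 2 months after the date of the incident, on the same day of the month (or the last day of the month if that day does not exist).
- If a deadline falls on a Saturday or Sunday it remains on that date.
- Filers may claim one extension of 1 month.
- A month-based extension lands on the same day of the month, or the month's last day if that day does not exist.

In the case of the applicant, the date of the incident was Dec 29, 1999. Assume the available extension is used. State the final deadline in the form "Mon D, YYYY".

2 months after Dec 29, 1999, on the same day of the month, is Feb 29, 2000.
Feb 29, 2000 is a Tuesday; no weekend or holiday adjustment applies.
Applying the 1 month extension: 1 month after Feb 29, 2000 is Mar 29, 2000.
Mar 29, 2000 is a Wednesday; no weekend or holiday adjustment applies.
Deadline: Mar 29, 2000.

Mar 29, 2000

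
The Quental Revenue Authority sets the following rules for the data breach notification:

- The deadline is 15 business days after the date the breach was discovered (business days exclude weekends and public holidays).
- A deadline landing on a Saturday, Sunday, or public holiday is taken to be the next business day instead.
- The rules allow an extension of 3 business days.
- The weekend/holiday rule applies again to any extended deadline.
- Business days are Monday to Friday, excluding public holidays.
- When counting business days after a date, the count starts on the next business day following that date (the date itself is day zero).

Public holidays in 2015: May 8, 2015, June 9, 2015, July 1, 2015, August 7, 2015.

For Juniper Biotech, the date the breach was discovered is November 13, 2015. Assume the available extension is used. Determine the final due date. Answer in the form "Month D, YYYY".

December 9, 2015

Counting 15 business days after November 13, 2015 (skipping weekends and listed holidays) reaches December 4, 2015.
December 4, 2015 falls on a Friday, which is a business day, so no adjustment is needed.
Counting 3 further business days from December 4, 2015 reaches December 9, 2015.
December 9, 2015 falls on a Wednesday, which is a business day, so no adjustment is needed.
Final deadline: December 9, 2015.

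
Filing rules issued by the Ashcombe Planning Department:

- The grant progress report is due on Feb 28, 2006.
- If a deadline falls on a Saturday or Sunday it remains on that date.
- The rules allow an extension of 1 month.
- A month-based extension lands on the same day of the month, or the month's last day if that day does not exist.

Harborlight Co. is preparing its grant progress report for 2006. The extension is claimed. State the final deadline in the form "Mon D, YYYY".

Mar 28, 2006

The statutory due date is Feb 28, 2006.
Feb 28, 2006 is a Tuesday; no weekend or holiday adjustment applies.
Applying the 1 month extension: 1 month after Feb 28, 2006 is Mar 28, 2006.
No adjustment is made for weekends or holidays, so Mar 28, 2006 stands.
So the filing is due Mar 28, 2006.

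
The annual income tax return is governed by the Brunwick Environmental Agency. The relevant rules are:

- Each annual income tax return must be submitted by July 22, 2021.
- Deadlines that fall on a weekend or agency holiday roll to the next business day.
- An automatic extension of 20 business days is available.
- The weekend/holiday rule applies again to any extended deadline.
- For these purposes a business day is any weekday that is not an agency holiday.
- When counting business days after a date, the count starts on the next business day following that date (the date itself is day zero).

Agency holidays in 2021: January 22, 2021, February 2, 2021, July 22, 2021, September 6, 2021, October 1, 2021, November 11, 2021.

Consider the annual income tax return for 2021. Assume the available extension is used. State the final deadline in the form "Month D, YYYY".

Start from the fixed due date, July 22, 2021.
July 22, 2021 is a listed holiday, so it moves to the next business day, July 23, 2021 (Friday).
Applying the 20-business-day extension: 20 business days after July 23, 2021 is August 20, 2021.
August 20, 2021 (Friday) is already a business day.
Deadline: August 20, 2021.

August 20, 2021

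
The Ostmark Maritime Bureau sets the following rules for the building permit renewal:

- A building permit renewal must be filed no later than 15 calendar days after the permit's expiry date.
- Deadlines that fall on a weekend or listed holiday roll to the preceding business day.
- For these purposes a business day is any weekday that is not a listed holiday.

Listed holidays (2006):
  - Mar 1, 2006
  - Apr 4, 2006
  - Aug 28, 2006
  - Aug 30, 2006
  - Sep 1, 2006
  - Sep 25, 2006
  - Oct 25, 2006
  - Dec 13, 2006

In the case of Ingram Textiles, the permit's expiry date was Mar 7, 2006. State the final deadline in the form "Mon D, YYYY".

Adding 15 calendar days to Mar 7, 2006 gives Mar 22, 2006.
Mar 22, 2006 falls on a Wednesday, which is a business day, so no adjustment is needed.
Deadline: Mar 22, 2006.

Mar 22, 2006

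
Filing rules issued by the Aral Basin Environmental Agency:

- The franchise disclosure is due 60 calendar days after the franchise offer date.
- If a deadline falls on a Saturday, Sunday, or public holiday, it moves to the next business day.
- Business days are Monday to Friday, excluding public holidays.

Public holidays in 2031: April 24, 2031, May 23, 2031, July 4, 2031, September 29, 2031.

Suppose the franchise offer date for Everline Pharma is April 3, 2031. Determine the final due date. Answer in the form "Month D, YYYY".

Adding 60 calendar days to April 3, 2031 gives June 2, 2031.
June 2, 2031 (Monday) is already a business day.
The final due date is June 2, 2031.

June 2, 2031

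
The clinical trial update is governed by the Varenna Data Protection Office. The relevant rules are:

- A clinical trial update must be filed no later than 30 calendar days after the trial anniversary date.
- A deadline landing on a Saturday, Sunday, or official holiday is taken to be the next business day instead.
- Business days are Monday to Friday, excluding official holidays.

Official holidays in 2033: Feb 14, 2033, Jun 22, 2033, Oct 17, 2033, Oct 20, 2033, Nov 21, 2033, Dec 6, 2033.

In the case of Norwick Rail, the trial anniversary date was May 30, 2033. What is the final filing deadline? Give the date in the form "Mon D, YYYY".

30 calendar days after May 30, 2033 is Jun 29, 2033.
Jun 29, 2033 (Wednesday) is already a business day.
So the filing is due Jun 29, 2033.

Jun 29, 2033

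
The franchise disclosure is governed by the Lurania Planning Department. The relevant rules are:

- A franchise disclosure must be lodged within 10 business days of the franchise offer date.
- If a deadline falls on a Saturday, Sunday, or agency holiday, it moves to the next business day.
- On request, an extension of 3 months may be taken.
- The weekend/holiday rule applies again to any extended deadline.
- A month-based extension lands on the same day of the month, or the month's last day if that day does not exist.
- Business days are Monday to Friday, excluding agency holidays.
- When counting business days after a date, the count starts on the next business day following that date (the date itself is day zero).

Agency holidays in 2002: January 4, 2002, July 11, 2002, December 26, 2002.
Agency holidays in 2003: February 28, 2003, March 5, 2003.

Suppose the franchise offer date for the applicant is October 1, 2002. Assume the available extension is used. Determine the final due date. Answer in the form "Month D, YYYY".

January 15, 2003

Starting the day after October 1, 2002 and counting 10 business days lands on October 15, 2002.
October 15, 2002 is a Tuesday and not a listed holiday, so it stands.
Applying the 3 months extension: 3 months after October 15, 2002 is January 15, 2003.
January 15, 2003 falls on a Wednesday, which is a business day, so no adjustment is needed.
The final due date is January 15, 2003.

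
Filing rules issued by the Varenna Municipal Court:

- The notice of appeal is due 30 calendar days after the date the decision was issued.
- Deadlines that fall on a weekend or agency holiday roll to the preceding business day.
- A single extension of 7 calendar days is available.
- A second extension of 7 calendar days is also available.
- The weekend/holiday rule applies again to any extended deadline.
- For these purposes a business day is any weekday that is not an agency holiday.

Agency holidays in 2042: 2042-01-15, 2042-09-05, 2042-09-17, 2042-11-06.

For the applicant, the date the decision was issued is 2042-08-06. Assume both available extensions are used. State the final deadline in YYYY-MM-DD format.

2042-09-18

From 2042-08-06, 30 calendar days later is 2042-09-05.
Because 2042-09-05 is a listed holiday, the deadline becomes 2042-09-04 (Thursday).
Applying the 7-calendar-day extension: 2042-09-04 + 7 days = 2042-09-11.
2042-09-11 is a Thursday and not a listed holiday, so it stands.
With the 7-day extension, 2042-09-11 becomes 2042-09-18.
2042-09-18 (Thursday) is already a business day.
Final deadline: 2042-09-18.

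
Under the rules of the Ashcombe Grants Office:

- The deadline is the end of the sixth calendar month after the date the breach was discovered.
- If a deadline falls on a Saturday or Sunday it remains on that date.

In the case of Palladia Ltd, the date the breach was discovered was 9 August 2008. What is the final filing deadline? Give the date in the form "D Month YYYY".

28 February 2009

6 months after 9 August 2008 falls in February 2009; the last day of that month is 28 February 2009.
28 February 2009 is a Saturday; no weekend or holiday adjustment applies.
Final deadline: 28 February 2009.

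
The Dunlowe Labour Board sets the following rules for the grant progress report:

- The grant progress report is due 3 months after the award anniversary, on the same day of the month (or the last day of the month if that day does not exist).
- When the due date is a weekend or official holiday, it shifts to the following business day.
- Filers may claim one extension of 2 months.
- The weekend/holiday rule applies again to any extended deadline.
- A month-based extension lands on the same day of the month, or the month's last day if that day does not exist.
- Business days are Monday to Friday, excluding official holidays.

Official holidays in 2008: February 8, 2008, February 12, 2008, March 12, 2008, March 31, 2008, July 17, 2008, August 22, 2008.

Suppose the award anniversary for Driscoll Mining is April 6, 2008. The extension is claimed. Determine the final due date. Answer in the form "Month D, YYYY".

September 8, 2008

Moving 3 months forward from April 6, 2008 on the corresponding day gives July 6, 2008.
July 6, 2008 falls on a Sunday. Rolling to the next business day gives July 7, 2008, a Monday.
Add 2 months to July 7, 2008: September 7, 2008.
September 7, 2008 is a Sunday, so it moves to the next business day, September 8, 2008 (Monday).
Final deadline: September 8, 2008.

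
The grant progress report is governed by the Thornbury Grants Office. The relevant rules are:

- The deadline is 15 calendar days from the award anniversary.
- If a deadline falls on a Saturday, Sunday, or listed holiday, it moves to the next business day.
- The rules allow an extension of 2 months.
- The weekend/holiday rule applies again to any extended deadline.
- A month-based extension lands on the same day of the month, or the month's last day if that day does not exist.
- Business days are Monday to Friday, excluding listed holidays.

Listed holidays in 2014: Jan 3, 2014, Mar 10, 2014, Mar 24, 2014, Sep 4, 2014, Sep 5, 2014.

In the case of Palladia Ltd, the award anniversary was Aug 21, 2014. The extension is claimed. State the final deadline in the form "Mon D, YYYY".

Nov 10, 2014

Adding 15 calendar days to Aug 21, 2014 gives Sep 5, 2014.
Sep 5, 2014 is a listed holiday, so it moves to the next business day, Sep 8, 2014 (Monday).
Applying the 2 months extension: 2 months after Sep 8, 2014 is Nov 8, 2014.
Nov 8, 2014 is a Saturday, so it moves to the next business day, Nov 10, 2014 (Monday).
The final due date is Nov 10, 2014.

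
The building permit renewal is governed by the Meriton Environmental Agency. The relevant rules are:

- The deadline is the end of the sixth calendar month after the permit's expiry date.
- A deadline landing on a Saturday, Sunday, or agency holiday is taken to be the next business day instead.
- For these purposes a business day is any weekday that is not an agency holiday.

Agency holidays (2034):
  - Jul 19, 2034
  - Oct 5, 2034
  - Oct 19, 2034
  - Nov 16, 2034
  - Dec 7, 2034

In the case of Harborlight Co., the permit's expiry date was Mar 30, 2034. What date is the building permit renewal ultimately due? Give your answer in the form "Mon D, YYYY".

6 months after Mar 30, 2034 is September 2034; that month ends on Sep 30, 2034.
Sep 30, 2034 falls on a Saturday. Rolling to the next business day gives Oct 2, 2034, a Monday.
The final due date is Oct 2, 2034.

Oct 2, 2034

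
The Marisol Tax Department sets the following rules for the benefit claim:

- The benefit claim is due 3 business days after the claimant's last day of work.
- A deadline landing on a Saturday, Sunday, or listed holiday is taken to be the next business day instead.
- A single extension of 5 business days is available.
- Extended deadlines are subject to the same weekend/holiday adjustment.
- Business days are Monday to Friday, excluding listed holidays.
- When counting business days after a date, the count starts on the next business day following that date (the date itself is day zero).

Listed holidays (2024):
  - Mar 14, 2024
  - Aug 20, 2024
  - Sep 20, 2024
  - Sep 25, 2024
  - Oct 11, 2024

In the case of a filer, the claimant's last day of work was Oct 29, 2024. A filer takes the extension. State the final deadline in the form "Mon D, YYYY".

Nov 8, 2024

Counting 3 business days after Oct 29, 2024 (skipping weekends and listed holidays) reaches Nov 1, 2024.
Nov 1, 2024 falls on a Friday, which is a business day, so no adjustment is needed.
The 5-business-day extension runs from Nov 1, 2024 to Nov 8, 2024.
Nov 8, 2024 falls on a Friday, which is a business day, so no adjustment is needed.
So the filing is due Nov 8, 2024.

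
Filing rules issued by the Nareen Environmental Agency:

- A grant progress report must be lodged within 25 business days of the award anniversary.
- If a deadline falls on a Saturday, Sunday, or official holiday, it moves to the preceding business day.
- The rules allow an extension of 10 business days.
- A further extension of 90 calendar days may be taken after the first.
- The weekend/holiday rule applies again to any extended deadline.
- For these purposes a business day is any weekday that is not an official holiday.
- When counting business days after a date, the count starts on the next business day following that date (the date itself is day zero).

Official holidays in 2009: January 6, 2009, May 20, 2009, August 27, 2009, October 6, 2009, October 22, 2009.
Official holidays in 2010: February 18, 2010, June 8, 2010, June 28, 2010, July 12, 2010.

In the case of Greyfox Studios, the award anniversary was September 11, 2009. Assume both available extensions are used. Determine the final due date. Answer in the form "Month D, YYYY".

Starting the day after September 11, 2009 and counting 25 business days lands on October 19, 2009.
October 19, 2009 is a Monday and not a listed holiday, so it stands.
The 10-business-day extension runs from October 19, 2009 to November 3, 2009.
November 3, 2009 (Tuesday) is already a business day.
With the 90-day extension, November 3, 2009 becomes February 1, 2010.
February 1, 2010 (Monday) is already a business day.
So the filing is due February 1, 2010.

February 1, 2010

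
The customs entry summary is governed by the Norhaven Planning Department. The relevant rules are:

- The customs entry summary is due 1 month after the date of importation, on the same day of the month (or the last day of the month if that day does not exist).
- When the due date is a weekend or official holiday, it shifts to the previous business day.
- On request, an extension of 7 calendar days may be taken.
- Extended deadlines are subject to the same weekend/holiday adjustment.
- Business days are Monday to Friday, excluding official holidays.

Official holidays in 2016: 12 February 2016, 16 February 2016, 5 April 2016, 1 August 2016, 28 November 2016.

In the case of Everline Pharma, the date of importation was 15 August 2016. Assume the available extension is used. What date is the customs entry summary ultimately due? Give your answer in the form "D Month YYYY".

1 month after 15 August 2016, on the same day of the month, is 15 September 2016.
15 September 2016 falls on a Thursday, which is a business day, so no adjustment is needed.
With the 7-day extension, 15 September 2016 becomes 22 September 2016.
Since 22 September 2016 is a Thursday and not a holiday, the date is unchanged.
The final due date is 22 September 2016.

22 September 2016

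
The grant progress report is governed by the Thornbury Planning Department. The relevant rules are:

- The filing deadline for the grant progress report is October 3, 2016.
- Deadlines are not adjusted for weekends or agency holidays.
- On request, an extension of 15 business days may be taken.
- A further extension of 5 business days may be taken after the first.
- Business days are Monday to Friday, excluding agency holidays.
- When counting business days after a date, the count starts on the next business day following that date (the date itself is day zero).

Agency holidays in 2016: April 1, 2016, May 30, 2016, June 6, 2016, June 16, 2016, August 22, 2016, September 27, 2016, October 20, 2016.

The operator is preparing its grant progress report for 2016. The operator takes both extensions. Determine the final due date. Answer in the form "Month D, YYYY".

Start from the fixed due date, October 3, 2016.
No adjustment is made for weekends or holidays, so October 3, 2016 stands.
Counting 15 further business days from October 3, 2016 reaches October 25, 2016.
October 25, 2016 falls on a Tuesday. The rules make no weekend/holiday allowance, so it remains October 25, 2016.
Applying the 5-business-day extension: 5 business days after October 25, 2016 is November 1, 2016.
No adjustment is made for weekends or holidays, so November 1, 2016 stands.
So the filing is due November 1, 2016.

November 1, 2016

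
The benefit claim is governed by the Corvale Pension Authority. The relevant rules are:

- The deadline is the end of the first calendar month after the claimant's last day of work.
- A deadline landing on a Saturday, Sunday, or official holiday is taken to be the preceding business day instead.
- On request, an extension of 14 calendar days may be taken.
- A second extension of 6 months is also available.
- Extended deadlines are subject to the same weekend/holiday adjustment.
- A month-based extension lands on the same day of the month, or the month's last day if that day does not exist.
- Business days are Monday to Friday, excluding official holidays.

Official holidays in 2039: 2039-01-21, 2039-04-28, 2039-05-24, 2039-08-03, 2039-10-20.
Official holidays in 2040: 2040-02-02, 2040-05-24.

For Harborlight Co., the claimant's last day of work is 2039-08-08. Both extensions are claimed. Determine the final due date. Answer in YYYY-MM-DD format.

2040-04-13

1 month after 2039-08-08 falls in September 2039; the last day of that month is 2039-09-30.
2039-09-30 falls on a Friday, which is a business day, so no adjustment is needed.
Add the 14 calendar-day extension to 2039-09-30: 2039-10-14.
2039-10-14 is a Friday and not a listed holiday, so it stands.
Add 6 months to 2039-10-14: 2040-04-14.
2040-04-14 falls on a Saturday. Rolling to the preceding business day gives 2040-04-13, a Friday.
Deadline: 2040-04-13.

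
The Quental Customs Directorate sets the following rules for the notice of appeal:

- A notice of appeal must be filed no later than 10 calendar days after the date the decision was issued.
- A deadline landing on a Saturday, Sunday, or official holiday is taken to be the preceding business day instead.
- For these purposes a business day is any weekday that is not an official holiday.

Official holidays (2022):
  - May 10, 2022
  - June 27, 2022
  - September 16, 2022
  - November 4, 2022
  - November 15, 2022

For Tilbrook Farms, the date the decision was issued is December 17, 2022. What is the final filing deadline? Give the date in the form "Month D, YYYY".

10 calendar days after December 17, 2022 is December 27, 2022.
December 27, 2022 (Tuesday) is already a business day.
So the filing is due December 27, 2022.

December 27, 2022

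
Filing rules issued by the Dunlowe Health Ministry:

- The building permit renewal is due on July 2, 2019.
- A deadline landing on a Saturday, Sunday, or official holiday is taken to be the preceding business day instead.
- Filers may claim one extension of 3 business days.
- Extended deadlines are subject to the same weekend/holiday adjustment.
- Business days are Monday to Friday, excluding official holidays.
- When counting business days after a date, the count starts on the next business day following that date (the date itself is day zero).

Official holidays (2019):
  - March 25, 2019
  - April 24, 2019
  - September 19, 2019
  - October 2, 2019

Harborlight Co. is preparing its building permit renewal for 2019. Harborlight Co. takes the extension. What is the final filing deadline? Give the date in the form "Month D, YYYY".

The statutory due date is July 2, 2019.
Since July 2, 2019 is a Tuesday and not a holiday, the date is unchanged.
The 3-business-day extension runs from July 2, 2019 to July 5, 2019.
July 5, 2019 is a Friday and not a listed holiday, so it stands.
So the filing is due July 5, 2019.

July 5, 2019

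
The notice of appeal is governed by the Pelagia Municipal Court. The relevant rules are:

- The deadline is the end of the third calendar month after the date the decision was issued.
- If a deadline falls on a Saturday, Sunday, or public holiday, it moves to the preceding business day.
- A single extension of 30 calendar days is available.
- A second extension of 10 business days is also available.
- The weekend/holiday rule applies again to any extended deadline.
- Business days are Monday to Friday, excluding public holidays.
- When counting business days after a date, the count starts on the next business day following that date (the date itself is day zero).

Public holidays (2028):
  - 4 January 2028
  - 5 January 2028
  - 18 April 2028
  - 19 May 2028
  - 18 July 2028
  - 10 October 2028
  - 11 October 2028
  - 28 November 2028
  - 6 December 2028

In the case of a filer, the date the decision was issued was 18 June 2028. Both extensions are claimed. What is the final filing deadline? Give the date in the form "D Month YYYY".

3 months after 18 June 2028 is September 2028; that month ends on 30 September 2028.
30 September 2028 is a Saturday; the preceding business day is 29 September 2028 (Friday).
With the 30-day extension, 29 September 2028 becomes 29 October 2028.
29 October 2028 is a Sunday; the preceding business day is 27 October 2028 (Friday).
Applying the 10-business-day extension: 10 business days after 27 October 2028 is 10 November 2028.
Since 10 November 2028 is a Friday and not a holiday, the date is unchanged.
Final deadline: 10 November 2028.

10 November 2028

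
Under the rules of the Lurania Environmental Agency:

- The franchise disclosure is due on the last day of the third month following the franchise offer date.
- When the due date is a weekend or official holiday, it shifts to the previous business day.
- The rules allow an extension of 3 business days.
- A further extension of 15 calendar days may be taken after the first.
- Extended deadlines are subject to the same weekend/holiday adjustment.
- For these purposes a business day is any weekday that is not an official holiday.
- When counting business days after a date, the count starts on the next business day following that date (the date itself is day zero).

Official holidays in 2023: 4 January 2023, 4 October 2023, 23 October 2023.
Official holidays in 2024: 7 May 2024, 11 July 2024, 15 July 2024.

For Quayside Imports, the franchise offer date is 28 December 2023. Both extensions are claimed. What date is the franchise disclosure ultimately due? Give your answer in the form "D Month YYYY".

18 April 2024

3 months after 28 December 2023 is March 2024; that month ends on 31 March 2024.
31 March 2024 is a Sunday; the preceding business day is 29 March 2024 (Friday).
Counting 3 further business days from 29 March 2024 reaches 3 April 2024.
3 April 2024 falls on a Wednesday, which is a business day, so no adjustment is needed.
Add the 15 calendar-day extension to 3 April 2024: 18 April 2024.
18 April 2024 (Thursday) is already a business day.
The final due date is 18 April 2024.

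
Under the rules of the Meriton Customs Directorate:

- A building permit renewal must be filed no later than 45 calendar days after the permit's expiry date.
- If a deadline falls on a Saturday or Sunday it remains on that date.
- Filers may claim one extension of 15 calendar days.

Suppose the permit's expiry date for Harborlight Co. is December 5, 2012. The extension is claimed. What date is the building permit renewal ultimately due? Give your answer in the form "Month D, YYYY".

Trigger date December 5, 2012 + 45 calendar days = January 19, 2013.
January 19, 2013 is a Saturday; no weekend or holiday adjustment applies.
Add the 15 calendar-day extension to January 19, 2013: February 3, 2013.
February 3, 2013 falls on a Sunday. The rules make no weekend/holiday allowance, so it remains February 3, 2013.
Final deadline: February 3, 2013.

February 3, 2013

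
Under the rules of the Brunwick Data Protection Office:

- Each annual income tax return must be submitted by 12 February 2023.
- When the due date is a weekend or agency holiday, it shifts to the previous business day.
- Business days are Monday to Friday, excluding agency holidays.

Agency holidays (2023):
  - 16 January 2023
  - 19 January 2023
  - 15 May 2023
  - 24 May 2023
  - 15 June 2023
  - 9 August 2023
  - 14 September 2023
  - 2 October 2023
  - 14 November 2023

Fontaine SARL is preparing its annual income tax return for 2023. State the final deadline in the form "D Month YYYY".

Start from the fixed due date, 12 February 2023.
12 February 2023 falls on a Sunday. Rolling to the preceding business day gives 10 February 2023, a Friday.
Deadline: 10 February 2023.

10 February 2023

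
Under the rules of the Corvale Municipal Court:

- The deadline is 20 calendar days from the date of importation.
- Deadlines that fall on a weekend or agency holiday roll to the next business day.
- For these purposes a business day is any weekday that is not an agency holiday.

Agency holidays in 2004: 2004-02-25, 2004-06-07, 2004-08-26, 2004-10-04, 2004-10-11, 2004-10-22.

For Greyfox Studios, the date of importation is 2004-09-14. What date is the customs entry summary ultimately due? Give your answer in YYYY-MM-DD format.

20 calendar days after 2004-09-14 is 2004-10-04.
Because 2004-10-04 is a listed holiday, the deadline becomes 2004-10-05 (Tuesday).
The final due date is 2004-10-05.

2004-10-05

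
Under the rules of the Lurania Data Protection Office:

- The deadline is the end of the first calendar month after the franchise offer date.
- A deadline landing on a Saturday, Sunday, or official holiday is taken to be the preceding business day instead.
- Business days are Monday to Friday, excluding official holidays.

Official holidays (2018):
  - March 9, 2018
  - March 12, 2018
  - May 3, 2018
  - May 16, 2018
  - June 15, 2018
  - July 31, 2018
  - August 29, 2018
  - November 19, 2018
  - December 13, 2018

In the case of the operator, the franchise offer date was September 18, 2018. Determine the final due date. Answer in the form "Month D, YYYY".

October 31, 2018

1 month after September 18, 2018 is October 2018; that month ends on October 31, 2018.
October 31, 2018 (Wednesday) is already a business day.
The final due date is October 31, 2018.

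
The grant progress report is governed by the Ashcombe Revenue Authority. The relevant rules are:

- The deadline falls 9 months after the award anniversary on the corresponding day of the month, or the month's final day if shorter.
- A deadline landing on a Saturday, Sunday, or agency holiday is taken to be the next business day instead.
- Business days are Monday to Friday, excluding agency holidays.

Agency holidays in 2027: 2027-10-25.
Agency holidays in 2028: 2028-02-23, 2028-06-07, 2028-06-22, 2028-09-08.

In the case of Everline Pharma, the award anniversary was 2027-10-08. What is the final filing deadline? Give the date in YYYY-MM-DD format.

2028-07-10

9 months from 2027-10-08 is 2028-07-08.
2028-07-08 falls on a Saturday. Rolling to the next business day gives 2028-07-10, a Monday.
So the filing is due 2028-07-10.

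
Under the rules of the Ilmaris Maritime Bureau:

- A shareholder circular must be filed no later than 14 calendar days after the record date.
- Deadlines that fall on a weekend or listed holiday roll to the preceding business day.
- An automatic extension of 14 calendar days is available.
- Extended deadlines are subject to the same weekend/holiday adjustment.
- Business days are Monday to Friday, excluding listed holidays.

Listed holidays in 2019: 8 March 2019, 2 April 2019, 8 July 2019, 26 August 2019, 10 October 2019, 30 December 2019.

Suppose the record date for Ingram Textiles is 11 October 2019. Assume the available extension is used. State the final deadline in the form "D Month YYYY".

8 November 2019

From 11 October 2019, 14 calendar days later is 25 October 2019.
Since 25 October 2019 is a Friday and not a holiday, the date is unchanged.
Applying the 14-calendar-day extension: 25 October 2019 + 14 days = 8 November 2019.
8 November 2019 is a Friday and not a listed holiday, so it stands.
Final deadline: 8 November 2019.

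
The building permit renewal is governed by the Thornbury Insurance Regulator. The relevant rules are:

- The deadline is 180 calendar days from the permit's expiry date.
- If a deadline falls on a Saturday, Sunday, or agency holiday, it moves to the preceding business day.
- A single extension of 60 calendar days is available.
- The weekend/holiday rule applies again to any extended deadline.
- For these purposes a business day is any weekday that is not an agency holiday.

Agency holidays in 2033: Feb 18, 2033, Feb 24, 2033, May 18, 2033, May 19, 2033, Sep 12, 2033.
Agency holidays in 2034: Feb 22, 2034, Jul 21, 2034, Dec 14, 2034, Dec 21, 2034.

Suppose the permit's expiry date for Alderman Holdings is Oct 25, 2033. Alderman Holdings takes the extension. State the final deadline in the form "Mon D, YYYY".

Jun 20, 2034

Trigger date Oct 25, 2033 + 180 calendar days = Apr 23, 2034.
Apr 23, 2034 is a Sunday; the preceding business day is Apr 21, 2034 (Friday).
Applying the 60-calendar-day extension: Apr 21, 2034 + 60 days = Jun 20, 2034.
Jun 20, 2034 is a Tuesday and not a listed holiday, so it stands.
The final due date is Jun 20, 2034.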